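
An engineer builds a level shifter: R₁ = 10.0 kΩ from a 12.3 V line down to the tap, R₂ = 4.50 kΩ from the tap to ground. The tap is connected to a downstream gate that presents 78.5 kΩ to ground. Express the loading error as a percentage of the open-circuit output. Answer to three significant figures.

3.80 %

The divider's output (Thévenin) resistance is R₁‖R₂ = 3.103 kΩ.
Fractional drop under load = R_th/(R_th + R_L) = 3.103 / (3.103 + 78.5) = 0.03803.
So the output falls by 3.80 %.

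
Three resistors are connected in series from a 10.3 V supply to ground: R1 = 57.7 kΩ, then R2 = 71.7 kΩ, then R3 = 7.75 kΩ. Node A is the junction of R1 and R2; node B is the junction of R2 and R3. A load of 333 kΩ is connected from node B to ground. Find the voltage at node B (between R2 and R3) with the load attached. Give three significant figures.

At node B, R3 is in parallel with the load: R3‖R_L = 7.574 kΩ.
Below node A the resistance is R2 + (R3‖R_L) = 79.27 kΩ, so V_A = 10.3 × 79.27/137.0 = 5.961 V.
Then V_B = V_A × (R3‖R_L)/(R2 + R3‖R_L) = 5.961 × 7.574/79.27 = 0.570 V.

V ≈ 0.570 V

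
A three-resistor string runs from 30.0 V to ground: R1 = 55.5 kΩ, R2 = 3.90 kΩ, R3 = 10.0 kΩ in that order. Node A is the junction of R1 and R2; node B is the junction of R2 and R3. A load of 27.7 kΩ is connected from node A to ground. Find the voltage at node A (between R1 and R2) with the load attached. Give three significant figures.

Below node A the series string R2+R3 = 13.90 kΩ sits in parallel with the 27.7 kΩ load: 9.256 kΩ.
V_A = 30.0 × 9.256/(55.5 + 9.256) = 4.29 V.

V ≈ 4.29 V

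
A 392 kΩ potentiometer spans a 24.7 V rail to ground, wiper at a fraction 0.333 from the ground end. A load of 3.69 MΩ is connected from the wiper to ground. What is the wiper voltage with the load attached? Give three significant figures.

V ≈ 8.04 V

The wiper splits the pot into (1−α)R = 261.5 kΩ above and αR = 130.5 kΩ below.
Lower section ‖ load = 126.1 kΩ.
V_wiper = 24.7 × 126.1/(261.5 + 126.1) = 8.04 V.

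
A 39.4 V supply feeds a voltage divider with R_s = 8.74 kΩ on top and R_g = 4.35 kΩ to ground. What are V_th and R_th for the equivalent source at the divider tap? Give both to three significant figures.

V_th = 13.1 V, R_th = 2.90 kΩ

V_th is the open-circuit tap voltage: 39.4 × 4.35/(8.74 + 4.35) = 13.1 V.
With the supply zeroed, R_s and R_g appear in parallel from the tap: R_th = R_s‖R_g = (8.74 × 4.35)/13.09 = 2.90 kΩ.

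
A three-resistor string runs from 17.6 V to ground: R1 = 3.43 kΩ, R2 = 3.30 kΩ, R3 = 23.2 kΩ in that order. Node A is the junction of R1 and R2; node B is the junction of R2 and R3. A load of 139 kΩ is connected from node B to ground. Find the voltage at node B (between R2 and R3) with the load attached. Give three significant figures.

At node B, R3 is in parallel with the load: R3‖R_L = 19.88 kΩ.
Below node A the resistance is R2 + (R3‖R_L) = 23.18 kΩ, so V_A = 17.6 × 23.18/26.61 = 15.33 V.
Then V_B = V_A × (R3‖R_L)/(R2 + R3‖R_L) = 15.33 × 19.88/23.18 = 13.1 V.

V ≈ 13.1 V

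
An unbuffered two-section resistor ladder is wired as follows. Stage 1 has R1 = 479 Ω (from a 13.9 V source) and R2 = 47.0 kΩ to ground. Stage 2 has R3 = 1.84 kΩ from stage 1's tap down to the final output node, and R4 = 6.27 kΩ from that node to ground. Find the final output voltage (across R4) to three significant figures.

Stage 2 presents R3+R4 = 8110 Ω as a load on stage 1's tap.
Stage 1's lower leg becomes R2‖(R3+R4) = 6917 Ω, so V_mid = 13.9 × 6917/7396 = 13.00 V.
Stage 2 is itself unloaded: V_out = V_mid × R4/(R3+R4) = 13.00 × 6270/8110 = 10.1 V.

V_out ≈ 10.1 V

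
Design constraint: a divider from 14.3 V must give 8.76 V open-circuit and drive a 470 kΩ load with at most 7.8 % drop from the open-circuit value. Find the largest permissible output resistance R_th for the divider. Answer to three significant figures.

R_th ≤ 39.8 kΩ

Loading drop = R_th/(R_th + R_L) ≤ 0.0780, so R_th ≤ R_L · ε/(1−ε) = 470 kΩ × 0.0780/0.9220 = 39.8 kΩ.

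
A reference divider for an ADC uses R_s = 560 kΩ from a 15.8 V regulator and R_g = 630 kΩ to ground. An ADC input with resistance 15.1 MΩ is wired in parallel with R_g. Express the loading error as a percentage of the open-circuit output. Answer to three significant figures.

The divider's output (Thévenin) resistance is R_s‖R_g = 296.5 kΩ.
Fractional drop under load = R_th/(R_th + R_L) = 296.5 / (296.5 + 15100) = 0.01926.
So the output falls by 1.93 %.

1.93 %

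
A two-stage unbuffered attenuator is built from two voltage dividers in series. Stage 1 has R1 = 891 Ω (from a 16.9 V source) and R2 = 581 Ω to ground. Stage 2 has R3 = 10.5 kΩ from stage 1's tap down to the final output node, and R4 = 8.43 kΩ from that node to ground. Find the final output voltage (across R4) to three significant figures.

Stage 2 presents R3+R4 = 18930 Ω as a load on stage 1's tap.
Stage 1's lower leg becomes R2‖(R3+R4) = 563.7 Ω, so V_mid = 16.9 × 563.7/1455 = 6.549 V.
Stage 2 is itself unloaded: V_out = V_mid × R4/(R3+R4) = 6.549 × 8430/18930 = 2.92 V.

V_out ≈ 2.92 V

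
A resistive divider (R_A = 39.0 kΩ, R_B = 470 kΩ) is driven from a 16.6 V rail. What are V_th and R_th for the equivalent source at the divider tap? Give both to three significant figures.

V_th is the open-circuit tap voltage: 16.6 × 470/(39.0 + 470) = 15.3 V.
With the supply zeroed, R_A and R_B appear in parallel from the tap: R_th = R_A‖R_B = (39.0 × 470)/509.0 = 36.0 kΩ.

V_th = 15.3 V, R_th = 36.0 kΩ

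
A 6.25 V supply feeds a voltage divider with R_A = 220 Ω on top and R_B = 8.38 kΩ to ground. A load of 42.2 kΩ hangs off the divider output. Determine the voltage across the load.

V_out ≈ 6.06 V

The load sits in parallel with R_B: R_B‖R_L = (8380 × 42200) / (8380 + 42200) = 6992 Ω.
V_out = 6.25 × 6992 / (220 + 6992) = 6.25 × 6992/7212 = 6.06 V.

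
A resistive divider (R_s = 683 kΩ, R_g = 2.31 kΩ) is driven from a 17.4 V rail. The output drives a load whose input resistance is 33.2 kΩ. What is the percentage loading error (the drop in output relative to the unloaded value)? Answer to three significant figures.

The divider's output (Thévenin) resistance is R_s‖R_g = 2.302 kΩ.
Fractional drop under load = R_th/(R_th + R_L) = 2.302 / (2.302 + 33.2) = 0.06485.
So the output falls by 6.48 %.

6.48 %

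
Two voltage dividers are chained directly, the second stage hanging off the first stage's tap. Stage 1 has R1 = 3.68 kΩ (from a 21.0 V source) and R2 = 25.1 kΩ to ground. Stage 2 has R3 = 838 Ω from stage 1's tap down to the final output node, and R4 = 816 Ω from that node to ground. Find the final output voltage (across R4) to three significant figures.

V_out ≈ 3.07 V

Stage 2 presents R3+R4 = 1654 Ω as a load on stage 1's tap.
Stage 1's lower leg becomes R2‖(R3+R4) = 1552 Ω, so V_mid = 21.0 × 1552/5232 = 6.229 V.
Stage 2 is itself unloaded: V_out = V_mid × R4/(R3+R4) = 6.229 × 816/1654 = 3.07 V.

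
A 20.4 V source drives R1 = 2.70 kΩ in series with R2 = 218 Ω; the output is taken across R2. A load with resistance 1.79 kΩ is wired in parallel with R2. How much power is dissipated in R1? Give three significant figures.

Total resistance from the source is R1 + (R2‖R_L) = 2894 Ω, so I = 20.4/2894 Ω = 7.048 mA.
P = I²·R1 = (7.048 mA)² × 2.70 kΩ = 134 mW.

P ≈ 134 mW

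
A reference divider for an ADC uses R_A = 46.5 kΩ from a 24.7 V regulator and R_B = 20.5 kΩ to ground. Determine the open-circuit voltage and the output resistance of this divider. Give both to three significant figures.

V_th is the open-circuit tap voltage: 24.7 × 20.5/(46.5 + 20.5) = 7.56 V.
With the supply zeroed, R_A and R_B appear in parallel from the tap: R_th = R_A‖R_B = (46.5 × 20.5)/67.00 = 14.2 kΩ.

V_th = 7.56 V, R_th = 14.2 kΩ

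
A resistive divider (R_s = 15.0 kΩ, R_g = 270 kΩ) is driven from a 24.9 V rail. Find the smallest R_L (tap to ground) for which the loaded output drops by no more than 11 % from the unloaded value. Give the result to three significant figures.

R_L(min) ≈ 115 kΩ

Output resistance R_th = R_s‖R_g = (15.0 × 270)/285.0 = 14.21 kΩ.
The fractional drop is R_th/(R_th + R_L); requiring this ≤ 0.110 gives R_L ≥ R_th(1/0.110 − 1) = 14.21 × 8.091 = 115 kΩ.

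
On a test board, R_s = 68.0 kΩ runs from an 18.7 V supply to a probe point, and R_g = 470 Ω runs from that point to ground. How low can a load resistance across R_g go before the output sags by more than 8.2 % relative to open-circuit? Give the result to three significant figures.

R_L(min) ≈ 5.23 kΩ

Output resistance R_th = R_s‖R_g = (68000 × 470)/68470 = 466.8 Ω.
The fractional drop is R_th/(R_th + R_L); requiring this ≤ 0.0820 gives R_L ≥ R_th(1/0.0820 − 1) = 466.8 × 11.20 = 5.23 kΩ.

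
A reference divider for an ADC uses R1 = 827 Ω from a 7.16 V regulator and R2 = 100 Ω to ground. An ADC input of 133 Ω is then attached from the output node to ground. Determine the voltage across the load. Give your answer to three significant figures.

The load sits in parallel with R2: R2‖R_L = (100 × 133) / (100 + 133) = 57.08 Ω.
V_out = 7.16 × 57.08 / (827 + 57.08) = 7.16 × 57.08/884.1 = 0.462 V.
(Unloaded it would have been 0.772 V.)

V_out ≈ 0.462 V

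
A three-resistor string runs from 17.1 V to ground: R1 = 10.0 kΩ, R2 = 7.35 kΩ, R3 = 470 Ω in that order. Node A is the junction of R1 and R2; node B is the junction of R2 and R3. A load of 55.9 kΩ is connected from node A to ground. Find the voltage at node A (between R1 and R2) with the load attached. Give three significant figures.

Below node A the series string R2+R3 = 7820 Ω sits in parallel with the 55900 Ω load: 6860 Ω.
V_A = 17.1 × 6860/(10000 + 6860) = 6.96 V.

V ≈ 6.96 V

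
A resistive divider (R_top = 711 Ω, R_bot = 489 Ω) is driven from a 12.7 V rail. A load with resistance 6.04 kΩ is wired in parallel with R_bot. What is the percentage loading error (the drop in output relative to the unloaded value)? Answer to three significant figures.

The divider's output (Thévenin) resistance is R_top‖R_bot = 289.7 Ω.
Fractional drop under load = R_th/(R_th + R_L) = 289.7 / (289.7 + 6040) = 0.04577.
So the output falls by 4.58 %.

4.58 %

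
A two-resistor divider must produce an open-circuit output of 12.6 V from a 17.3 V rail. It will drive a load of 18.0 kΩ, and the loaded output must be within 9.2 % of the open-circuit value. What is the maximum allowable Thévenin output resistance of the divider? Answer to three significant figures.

R_th ≤ 1.82 kΩ

Loading drop = R_th/(R_th + R_L) ≤ 0.0920, so R_th ≤ R_L · ε/(1−ε) = 18.0 kΩ × 0.0920/0.9080 = 1.82 kΩ.
(Any R1, R2 with R2/(R1+R2) = 0.728 and R1‖R2 ≤ 1.82 kΩ will meet the spec.)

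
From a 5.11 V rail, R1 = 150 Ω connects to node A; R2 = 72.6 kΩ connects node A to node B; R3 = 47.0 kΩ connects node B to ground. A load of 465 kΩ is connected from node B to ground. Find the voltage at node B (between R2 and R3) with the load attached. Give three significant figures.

V ≈ 1.89 V

At node B, R3 is in parallel with the load: R3‖R_L = 42690 Ω.
Below node A the resistance is R2 + (R3‖R_L) = 115300 Ω, so V_A = 5.11 × 115300/115400 = 5.103 V.
Then V_B = V_A × (R3‖R_L)/(R2 + R3‖R_L) = 5.103 × 42690/115300 = 1.89 V.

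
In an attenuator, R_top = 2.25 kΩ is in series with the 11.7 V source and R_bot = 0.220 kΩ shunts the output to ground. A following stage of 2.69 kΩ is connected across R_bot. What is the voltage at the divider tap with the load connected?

The load sits in parallel with R_bot: R_bot‖R_L = (220 × 2690) / (220 + 2690) = 203.4 Ω.
V_out = 11.7 × 203.4 / (2250 + 203.4) = 11.7 × 203.4/2453 = 0.970 V.
(Unloaded it would have been 1.04 V.)

V_out ≈ 0.970 V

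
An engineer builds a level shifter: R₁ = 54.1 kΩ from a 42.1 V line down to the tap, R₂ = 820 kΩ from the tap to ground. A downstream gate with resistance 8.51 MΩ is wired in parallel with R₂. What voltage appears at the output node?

The load sits in parallel with R₂: R₂‖R_L = (820 × 8510) / (820 + 8510) = 747.9 kΩ.
V_out = 42.1 × 747.9 / (54.1 + 747.9) = 42.1 × 747.9/802.0 = 39.3 V.

V_out ≈ 39.3 V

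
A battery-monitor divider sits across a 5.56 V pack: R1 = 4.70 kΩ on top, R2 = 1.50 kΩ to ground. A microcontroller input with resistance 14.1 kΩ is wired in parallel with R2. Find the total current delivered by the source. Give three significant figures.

I ≈ 0.918 mA

R2‖R_L = 1.356 kΩ, so the source sees R1 + R2‖R_L = 6.056 kΩ.
I = 5.56 V / 6.056 kΩ = 0.918 mA.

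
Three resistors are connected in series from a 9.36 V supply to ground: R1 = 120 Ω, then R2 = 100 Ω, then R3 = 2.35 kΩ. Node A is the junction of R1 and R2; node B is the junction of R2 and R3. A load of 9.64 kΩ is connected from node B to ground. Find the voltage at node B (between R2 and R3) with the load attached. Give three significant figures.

At node B, R3 is in parallel with the load: R3‖R_L = 1889 Ω.
Below node A the resistance is R2 + (R3‖R_L) = 1989 Ω, so V_A = 9.36 × 1989/2109 = 8.828 V.
Then V_B = V_A × (R3‖R_L)/(R2 + R3‖R_L) = 8.828 × 1889/1989 = 8.38 V.

V ≈ 8.38 V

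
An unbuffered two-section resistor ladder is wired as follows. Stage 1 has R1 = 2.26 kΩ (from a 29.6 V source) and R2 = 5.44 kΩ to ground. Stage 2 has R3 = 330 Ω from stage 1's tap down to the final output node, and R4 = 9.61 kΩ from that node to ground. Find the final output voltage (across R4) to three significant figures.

V_out ≈ 17.4 V

Stage 2 presents R3+R4 = 9940 Ω as a load on stage 1's tap.
Stage 1's lower leg becomes R2‖(R3+R4) = 3516 Ω, so V_mid = 29.6 × 3516/5776 = 18.02 V.
Stage 2 is itself unloaded: V_out = V_mid × R4/(R3+R4) = 18.02 × 9610/9940 = 17.4 V.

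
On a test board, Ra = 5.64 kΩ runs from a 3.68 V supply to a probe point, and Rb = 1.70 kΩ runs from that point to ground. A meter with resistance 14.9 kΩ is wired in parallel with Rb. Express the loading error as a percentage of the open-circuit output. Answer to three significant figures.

8.06 %

The divider's output (Thévenin) resistance is Ra‖Rb = 1.306 kΩ.
Fractional drop under load = R_th/(R_th + R_L) = 1.306 / (1.306 + 14.9) = 0.08060.
So the output falls by 8.06 %.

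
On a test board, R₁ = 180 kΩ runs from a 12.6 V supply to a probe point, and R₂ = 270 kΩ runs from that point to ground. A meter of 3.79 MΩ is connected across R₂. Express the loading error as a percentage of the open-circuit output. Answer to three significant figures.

The divider's output (Thévenin) resistance is R₁‖R₂ = 108.0 kΩ.
Fractional drop under load = R_th/(R_th + R_L) = 108.0 / (108.0 + 3790) = 0.02771.
So the output falls by 2.77 %.

2.77 %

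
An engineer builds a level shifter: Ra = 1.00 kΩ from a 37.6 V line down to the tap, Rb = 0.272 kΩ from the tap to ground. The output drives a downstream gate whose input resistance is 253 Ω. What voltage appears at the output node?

V_out ≈ 4.36 V

The load sits in parallel with Rb: Rb‖R_L = (272 × 253) / (272 + 253) = 131.1 Ω.
V_out = 37.6 × 131.1 / (1000 + 131.1) = 37.6 × 131.1/1131 = 4.36 V.
(Unloaded it would have been 8.04 V.)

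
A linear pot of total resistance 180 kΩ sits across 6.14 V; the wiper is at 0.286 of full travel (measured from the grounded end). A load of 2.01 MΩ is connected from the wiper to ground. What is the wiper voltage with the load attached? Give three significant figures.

V ≈ 1.72 V

The wiper splits the pot into (1−α)R = 128.5 kΩ above and αR = 51.48 kΩ below.
Lower section ‖ load = 50.19 kΩ.
V_wiper = 6.14 × 50.19/(128.5 + 50.19) = 1.72 V.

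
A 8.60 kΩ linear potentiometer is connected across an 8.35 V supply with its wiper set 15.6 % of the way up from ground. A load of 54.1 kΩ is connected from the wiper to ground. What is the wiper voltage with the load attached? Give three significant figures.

The wiper splits the pot into (1−α)R = 7.258 kΩ above and αR = 1.342 kΩ below.
Lower section ‖ load = 1.309 kΩ.
V_wiper = 8.35 × 1.309/(7.258 + 1.309) = 1.28 V.

V ≈ 1.28 V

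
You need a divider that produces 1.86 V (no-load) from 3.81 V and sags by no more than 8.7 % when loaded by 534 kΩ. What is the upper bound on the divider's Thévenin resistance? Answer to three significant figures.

Loading drop = R_th/(R_th + R_L) ≤ 0.0870, so R_th ≤ R_L · ε/(1−ε) = 534 kΩ × 0.0870/0.9130 = 50.9 kΩ.
(Any R1, R2 with R2/(R1+R2) = 0.488 and R1‖R2 ≤ 50.9 kΩ will meet the spec.)

R_th ≤ 50.9 kΩ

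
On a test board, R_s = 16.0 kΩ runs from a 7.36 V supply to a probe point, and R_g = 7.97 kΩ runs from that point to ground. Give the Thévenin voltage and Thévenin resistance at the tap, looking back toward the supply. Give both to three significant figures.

V_th = 2.45 V, R_th = 5.32 kΩ

V_th is the open-circuit tap voltage: 7.36 × 7.97/(16.0 + 7.97) = 2.45 V.
With the supply zeroed, R_s and R_g appear in parallel from the tap: R_th = R_s‖R_g = (16.0 × 7.97)/23.97 = 5.32 kΩ.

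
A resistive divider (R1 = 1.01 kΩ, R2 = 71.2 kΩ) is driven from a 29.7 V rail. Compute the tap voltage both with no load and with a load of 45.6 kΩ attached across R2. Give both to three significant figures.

Unloaded: 29.3 V; loaded: 28.7 V

Open-circuit: V = 29.7 × 71.2/(1.01 + 71.2) = 29.3 V.
With the load, R2 becomes R2‖R_L = 27.80 kΩ, so V = 29.7 × 27.80/28.81 = 28.7 V.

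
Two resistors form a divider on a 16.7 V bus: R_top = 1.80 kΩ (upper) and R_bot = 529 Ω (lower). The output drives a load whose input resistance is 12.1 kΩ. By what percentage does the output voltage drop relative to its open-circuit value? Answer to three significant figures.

3.27 %

The divider's output (Thévenin) resistance is R_top‖R_bot = 408.8 Ω.
Fractional drop under load = R_th/(R_th + R_L) = 408.8 / (408.8 + 12100) = 0.03268.
So the output falls by 3.27 %.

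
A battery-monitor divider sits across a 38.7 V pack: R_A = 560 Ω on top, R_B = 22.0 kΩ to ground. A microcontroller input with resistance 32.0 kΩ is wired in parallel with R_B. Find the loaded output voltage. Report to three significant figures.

V_out ≈ 37.1 V

The load sits in parallel with R_B: R_B‖R_L = (22000 × 32000) / (22000 + 32000) = 13040 Ω.
V_out = 38.7 × 13040 / (560 + 13040) = 38.7 × 13040/13600 = 37.1 V.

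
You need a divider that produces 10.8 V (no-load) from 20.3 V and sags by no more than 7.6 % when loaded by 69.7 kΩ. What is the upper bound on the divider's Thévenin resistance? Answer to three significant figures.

R_th ≤ 5.73 kΩ

Loading drop = R_th/(R_th + R_L) ≤ 0.0760, so R_th ≤ R_L · ε/(1−ε) = 69.7 kΩ × 0.0760/0.9240 = 5.73 kΩ.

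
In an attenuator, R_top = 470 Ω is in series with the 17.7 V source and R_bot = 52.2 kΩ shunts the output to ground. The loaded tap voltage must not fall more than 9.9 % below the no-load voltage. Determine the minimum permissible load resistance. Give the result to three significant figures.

Output resistance R_th = R_top‖R_bot = (470 × 52200)/52670 = 465.8 Ω.
The fractional drop is R_th/(R_th + R_L); requiring this ≤ 0.0990 gives R_L ≥ R_th(1/0.0990 − 1) = 465.8 × 9.101 = 4.24 kΩ.

R_L(min) ≈ 4.24 kΩ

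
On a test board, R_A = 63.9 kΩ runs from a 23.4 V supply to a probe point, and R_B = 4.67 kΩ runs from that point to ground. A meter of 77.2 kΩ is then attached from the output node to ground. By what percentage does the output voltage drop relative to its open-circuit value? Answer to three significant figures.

The divider's output (Thévenin) resistance is R_A‖R_B = 4.352 kΩ.
Fractional drop under load = R_th/(R_th + R_L) = 4.352 / (4.352 + 77.2) = 0.05336.
So the output falls by 5.34 %.

5.34 %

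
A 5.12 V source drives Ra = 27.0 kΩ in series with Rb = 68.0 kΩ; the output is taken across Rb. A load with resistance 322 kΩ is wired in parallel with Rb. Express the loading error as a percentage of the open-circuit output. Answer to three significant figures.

5.66 %

The divider's output (Thévenin) resistance is Ra‖Rb = 19.33 kΩ.
Fractional drop under load = R_th/(R_th + R_L) = 19.33 / (19.33 + 322) = 0.05662.
So the output falls by 5.66 %.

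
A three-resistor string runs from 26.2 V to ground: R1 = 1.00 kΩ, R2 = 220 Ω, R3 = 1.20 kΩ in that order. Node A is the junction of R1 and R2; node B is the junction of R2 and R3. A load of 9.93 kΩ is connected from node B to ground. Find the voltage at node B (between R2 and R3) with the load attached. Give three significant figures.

V ≈ 12.2 V

At node B, R3 is in parallel with the load: R3‖R_L = 1071 Ω.
Below node A the resistance is R2 + (R3‖R_L) = 1291 Ω, so V_A = 26.2 × 1291/2291 = 14.76 V.
Then V_B = V_A × (R3‖R_L)/(R2 + R3‖R_L) = 14.76 × 1071/1291 = 12.2 V.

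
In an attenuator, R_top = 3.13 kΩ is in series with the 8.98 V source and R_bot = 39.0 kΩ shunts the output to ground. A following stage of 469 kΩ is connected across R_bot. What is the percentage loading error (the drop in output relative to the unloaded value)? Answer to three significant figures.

The divider's output (Thévenin) resistance is R_top‖R_bot = 2.897 kΩ.
Fractional drop under load = R_th/(R_th + R_L) = 2.897 / (2.897 + 469) = 0.006140.
So the output falls by 0.614 %.

0.614 %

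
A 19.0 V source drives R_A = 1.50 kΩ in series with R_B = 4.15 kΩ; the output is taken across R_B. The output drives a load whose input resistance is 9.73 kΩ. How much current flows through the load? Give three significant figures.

I_L ≈ 1.29 mA

R_B‖R_L = 2.909 kΩ; V_out = 19.0 × 2.909/4.409 = 12.54 V.
I_L = V_out / R_L = 12.54 / 9.73 kΩ = 1.29 mA.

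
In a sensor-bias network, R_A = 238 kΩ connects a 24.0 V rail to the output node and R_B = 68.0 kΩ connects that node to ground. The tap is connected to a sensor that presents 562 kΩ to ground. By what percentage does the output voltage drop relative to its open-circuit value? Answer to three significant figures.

8.60 %

The divider's output (Thévenin) resistance is R_A‖R_B = 52.89 kΩ.
Fractional drop under load = R_th/(R_th + R_L) = 52.89 / (52.89 + 562) = 0.08601.
So the output falls by 8.60 %.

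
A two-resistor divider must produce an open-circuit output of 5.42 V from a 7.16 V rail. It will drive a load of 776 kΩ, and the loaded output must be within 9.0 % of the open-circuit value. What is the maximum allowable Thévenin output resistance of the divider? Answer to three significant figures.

Loading drop = R_th/(R_th + R_L) ≤ 0.0900, so R_th ≤ R_L · ε/(1−ε) = 776 kΩ × 0.0900/0.9100 = 76.7 kΩ.
(Any R1, R2 with R2/(R1+R2) = 0.757 and R1‖R2 ≤ 76.7 kΩ will meet the spec.)

R_th ≤ 76.7 kΩ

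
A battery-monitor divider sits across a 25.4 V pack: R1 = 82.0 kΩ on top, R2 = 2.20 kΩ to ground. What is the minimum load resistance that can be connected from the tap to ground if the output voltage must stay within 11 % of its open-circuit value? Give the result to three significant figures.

R_L(min) ≈ 17.3 kΩ

Output resistance R_th = R1‖R2 = (82.0 × 2.20)/84.20 = 2.143 kΩ.
The fractional drop is R_th/(R_th + R_L); requiring this ≤ 0.110 gives R_L ≥ R_th(1/0.110 − 1) = 2.143 × 8.091 = 17.3 kΩ.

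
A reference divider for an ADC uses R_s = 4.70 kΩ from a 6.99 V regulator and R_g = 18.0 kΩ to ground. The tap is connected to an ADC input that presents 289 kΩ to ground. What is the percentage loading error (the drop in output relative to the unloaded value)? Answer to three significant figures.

1.27 %

The divider's output (Thévenin) resistance is R_s‖R_g = 3.727 kΩ.
Fractional drop under load = R_th/(R_th + R_L) = 3.727 / (3.727 + 289) = 0.01273.
So the output falls by 1.27 %.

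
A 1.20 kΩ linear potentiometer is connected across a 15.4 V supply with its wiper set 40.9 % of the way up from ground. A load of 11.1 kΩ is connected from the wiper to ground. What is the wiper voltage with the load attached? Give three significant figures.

V ≈ 6.14 V

The wiper splits the pot into (1−α)R = 709.2 Ω above and αR = 490.8 Ω below.
Lower section ‖ load = 470.0 Ω.
V_wiper = 15.4 × 470.0/(709.2 + 470.0) = 6.14 V.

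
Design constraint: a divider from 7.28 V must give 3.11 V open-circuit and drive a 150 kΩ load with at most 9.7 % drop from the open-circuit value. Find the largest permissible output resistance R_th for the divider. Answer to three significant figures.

R_th ≤ 16.1 kΩ

Loading drop = R_th/(R_th + R_L) ≤ 0.0970, so R_th ≤ R_L · ε/(1−ε) = 150 kΩ × 0.0970/0.9030 = 16.1 kΩ.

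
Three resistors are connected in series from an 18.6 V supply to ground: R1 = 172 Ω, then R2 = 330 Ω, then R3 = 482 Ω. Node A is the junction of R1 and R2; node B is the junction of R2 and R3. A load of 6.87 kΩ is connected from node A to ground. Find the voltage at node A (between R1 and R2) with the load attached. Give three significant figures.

V ≈ 15.0 V

Below node A the series string R2+R3 = 812.0 Ω sits in parallel with the 6870 Ω load: 726.2 Ω.
V_A = 18.6 × 726.2/(172 + 726.2) = 15.0 V.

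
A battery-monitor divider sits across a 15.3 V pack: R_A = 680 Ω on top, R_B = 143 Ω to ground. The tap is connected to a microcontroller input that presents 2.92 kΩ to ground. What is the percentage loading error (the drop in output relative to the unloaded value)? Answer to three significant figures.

The divider's output (Thévenin) resistance is R_A‖R_B = 118.2 Ω.
Fractional drop under load = R_th/(R_th + R_L) = 118.2 / (118.2 + 2920) = 0.03889.
So the output falls by 3.89 %.

3.89 %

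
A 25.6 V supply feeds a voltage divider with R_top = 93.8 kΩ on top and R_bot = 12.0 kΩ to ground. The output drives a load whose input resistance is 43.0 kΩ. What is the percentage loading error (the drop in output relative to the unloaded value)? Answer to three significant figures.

19.8 %

Unloaded V = 25.6 × 12.0/105.8 = 2.904 V.
Loaded: R_bot‖R_L = 9.382 kΩ, giving V = 25.6 × 9.382/103.2 = 2.328 V.
Drop = (2.904 − 2.328) / 2.904 = 19.8 %.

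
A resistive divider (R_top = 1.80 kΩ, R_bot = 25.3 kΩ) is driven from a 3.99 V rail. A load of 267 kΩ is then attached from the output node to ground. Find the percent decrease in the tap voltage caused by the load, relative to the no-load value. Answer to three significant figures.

0.625 %

The divider's output (Thévenin) resistance is R_top‖R_bot = 1.680 kΩ.
Fractional drop under load = R_th/(R_th + R_L) = 1.680 / (1.680 + 267) = 0.006254.
So the output falls by 0.625 %.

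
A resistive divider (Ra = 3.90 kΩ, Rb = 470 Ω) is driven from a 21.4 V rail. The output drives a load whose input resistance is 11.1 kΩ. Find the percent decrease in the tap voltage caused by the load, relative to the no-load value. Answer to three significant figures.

The divider's output (Thévenin) resistance is Ra‖Rb = 419.5 Ω.
Fractional drop under load = R_th/(R_th + R_L) = 419.5 / (419.5 + 11100) = 0.03641.
So the output falls by 3.64 %.

3.64 %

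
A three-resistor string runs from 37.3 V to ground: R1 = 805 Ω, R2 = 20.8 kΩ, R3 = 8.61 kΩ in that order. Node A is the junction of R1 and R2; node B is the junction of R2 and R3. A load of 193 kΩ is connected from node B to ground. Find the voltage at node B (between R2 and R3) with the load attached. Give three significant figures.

V ≈ 10.3 V

At node B, R3 is in parallel with the load: R3‖R_L = 8242 Ω.
Below node A the resistance is R2 + (R3‖R_L) = 29040 Ω, so V_A = 37.3 × 29040/29850 = 36.29 V.
Then V_B = V_A × (R3‖R_L)/(R2 + R3‖R_L) = 36.29 × 8242/29040 = 10.3 V.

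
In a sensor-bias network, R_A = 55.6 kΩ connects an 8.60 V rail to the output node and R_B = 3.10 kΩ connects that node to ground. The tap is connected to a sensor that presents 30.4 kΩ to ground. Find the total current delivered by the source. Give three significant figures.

R_B‖R_L = 2.813 kΩ, so the source sees R_A + R_B‖R_L = 58.41 kΩ.
I = 8.60 V / 58.41 kΩ = 0.147 mA.

I ≈ 0.147 mA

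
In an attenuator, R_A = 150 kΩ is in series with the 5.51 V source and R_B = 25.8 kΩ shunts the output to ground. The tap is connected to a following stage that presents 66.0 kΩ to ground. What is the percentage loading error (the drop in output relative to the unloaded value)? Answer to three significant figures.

Unloaded V = 5.51 × 25.8/175.8 = 0.8086 V.
Loaded: R_B‖R_L = 18.55 kΩ, giving V = 5.51 × 18.55/168.5 = 0.6064 V.
Drop = (0.8086 − 0.6064) / 0.8086 = 25.0 %.

25.0 %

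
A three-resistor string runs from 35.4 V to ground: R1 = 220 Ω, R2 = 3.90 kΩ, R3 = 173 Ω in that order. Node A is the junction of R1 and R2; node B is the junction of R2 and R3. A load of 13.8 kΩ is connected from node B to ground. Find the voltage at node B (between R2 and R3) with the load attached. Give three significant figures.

At node B, R3 is in parallel with the load: R3‖R_L = 170.9 Ω.
Below node A the resistance is R2 + (R3‖R_L) = 4071 Ω, so V_A = 35.4 × 4071/4291 = 33.58 V.
Then V_B = V_A × (R3‖R_L)/(R2 + R3‖R_L) = 33.58 × 170.9/4071 = 1.41 V.

V ≈ 1.41 V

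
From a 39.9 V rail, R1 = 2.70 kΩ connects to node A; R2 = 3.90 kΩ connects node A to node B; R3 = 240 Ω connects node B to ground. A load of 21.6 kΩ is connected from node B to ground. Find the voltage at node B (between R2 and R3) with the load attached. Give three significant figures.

V ≈ 1.39 V

At node B, R3 is in parallel with the load: R3‖R_L = 237.4 Ω.
Below node A the resistance is R2 + (R3‖R_L) = 4137 Ω, so V_A = 39.9 × 4137/6837 = 24.14 V.
Then V_B = V_A × (R3‖R_L)/(R2 + R3‖R_L) = 24.14 × 237.4/4137 = 1.39 V.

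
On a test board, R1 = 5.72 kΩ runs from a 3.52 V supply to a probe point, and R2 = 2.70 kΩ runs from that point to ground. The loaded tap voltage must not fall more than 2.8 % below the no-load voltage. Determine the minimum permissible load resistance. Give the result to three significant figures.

R_L(min) ≈ 63.7 kΩ

Output resistance R_th = R1‖R2 = (5.72 × 2.70)/8.420 = 1.834 kΩ.
The fractional drop is R_th/(R_th + R_L); requiring this ≤ 0.0280 gives R_L ≥ R_th(1/0.0280 − 1) = 1.834 × 34.71 = 63.7 kΩ.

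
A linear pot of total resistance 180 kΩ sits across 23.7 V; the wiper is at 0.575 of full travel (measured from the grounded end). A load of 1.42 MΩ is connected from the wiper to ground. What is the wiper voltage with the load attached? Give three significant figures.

V ≈ 13.2 V

The wiper splits the pot into (1−α)R = 76.50 kΩ above and αR = 103.5 kΩ below.
Lower section ‖ load = 96.47 kΩ.
V_wiper = 23.7 × 96.47/(76.50 + 96.47) = 13.2 V.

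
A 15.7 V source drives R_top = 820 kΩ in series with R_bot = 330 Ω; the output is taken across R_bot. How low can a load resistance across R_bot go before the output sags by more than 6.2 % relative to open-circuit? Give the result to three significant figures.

Output resistance R_th = R_top‖R_bot = (820000 × 330)/820300 = 329.9 Ω.
The fractional drop is R_th/(R_th + R_L); requiring this ≤ 0.0620 gives R_L ≥ R_th(1/0.0620 − 1) = 329.9 × 15.13 = 4.99 kΩ.

R_L(min) ≈ 4.99 kΩ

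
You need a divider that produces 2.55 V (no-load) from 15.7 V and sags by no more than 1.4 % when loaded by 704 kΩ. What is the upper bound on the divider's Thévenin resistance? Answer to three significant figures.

R_th ≤ 10.0 kΩ

Loading drop = R_th/(R_th + R_L) ≤ 0.0140, so R_th ≤ R_L · ε/(1−ε) = 704 kΩ × 0.0140/0.9860 = 10.0 kΩ.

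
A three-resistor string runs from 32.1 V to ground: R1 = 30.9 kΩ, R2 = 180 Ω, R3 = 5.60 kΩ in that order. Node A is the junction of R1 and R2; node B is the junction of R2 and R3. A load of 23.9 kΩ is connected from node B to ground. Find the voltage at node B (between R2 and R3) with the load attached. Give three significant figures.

V ≈ 4.09 V

At node B, R3 is in parallel with the load: R3‖R_L = 4537 Ω.
Below node A the resistance is R2 + (R3‖R_L) = 4717 Ω, so V_A = 32.1 × 4717/35620 = 4.251 V.
Then V_B = V_A × (R3‖R_L)/(R2 + R3‖R_L) = 4.251 × 4537/4717 = 4.09 V.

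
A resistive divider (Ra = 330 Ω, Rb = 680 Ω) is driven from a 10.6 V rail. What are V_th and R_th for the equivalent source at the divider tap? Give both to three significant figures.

V_th is the open-circuit tap voltage: 10.6 × 680/(330 + 680) = 7.14 V.
With the supply zeroed, Ra and Rb appear in parallel from the tap: R_th = Ra‖Rb = (330 × 680)/1010 = 222 Ω.

V_th = 7.14 V, R_th = 222 Ω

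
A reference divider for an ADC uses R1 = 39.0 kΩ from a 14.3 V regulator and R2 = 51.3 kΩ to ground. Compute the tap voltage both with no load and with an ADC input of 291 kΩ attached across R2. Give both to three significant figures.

Open-circuit: V = 14.3 × 51.3/(39.0 + 51.3) = 8.12 V.
With the load, R2 becomes R2‖R_L = 43.61 kΩ, so V = 14.3 × 43.61/82.61 = 7.55 V.

Unloaded: 8.12 V; loaded: 7.55 V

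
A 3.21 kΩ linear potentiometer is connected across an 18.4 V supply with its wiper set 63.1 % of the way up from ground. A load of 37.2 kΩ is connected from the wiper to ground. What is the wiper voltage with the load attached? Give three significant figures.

V ≈ 11.4 V

The wiper splits the pot into (1−α)R = 1.184 kΩ above and αR = 2.026 kΩ below.
Lower section ‖ load = 1.921 kΩ.
V_wiper = 18.4 × 1.921/(1.184 + 1.921) = 11.4 V.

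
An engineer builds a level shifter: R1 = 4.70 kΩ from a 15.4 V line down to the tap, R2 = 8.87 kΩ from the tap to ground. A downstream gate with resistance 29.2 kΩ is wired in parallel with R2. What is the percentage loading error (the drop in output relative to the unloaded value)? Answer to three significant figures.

9.52 %

Unloaded V = 15.4 × 8.87/13.57 = 10.066 V.
Loaded: R2‖R_L = 6.803 kΩ, giving V = 15.4 × 6.803/11.50 = 9.1079 V.
Drop = (10.066 − 9.1079) / 10.066 = 9.52 %.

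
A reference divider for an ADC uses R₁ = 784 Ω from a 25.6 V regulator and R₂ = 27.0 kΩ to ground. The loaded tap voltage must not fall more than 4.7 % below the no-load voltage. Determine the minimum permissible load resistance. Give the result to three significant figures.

R_L(min) ≈ 15.4 kΩ

Output resistance R_th = R₁‖R₂ = (784 × 27000)/27780 = 761.9 Ω.
The fractional drop is R_th/(R_th + R_L); requiring this ≤ 0.0470 gives R_L ≥ R_th(1/0.0470 − 1) = 761.9 × 20.28 = 15.4 kΩ.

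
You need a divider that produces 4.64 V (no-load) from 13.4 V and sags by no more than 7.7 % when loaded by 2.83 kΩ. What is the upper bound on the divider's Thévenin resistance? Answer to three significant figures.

R_th ≤ 236 Ω

Loading drop = R_th/(R_th + R_L) ≤ 0.0770, so R_th ≤ R_L · ε/(1−ε) = 2.83 kΩ × 0.0770/0.9230 = 236 Ω.
(Any R1, R2 with R2/(R1+R2) = 0.346 and R1‖R2 ≤ 236 Ω will meet the spec.)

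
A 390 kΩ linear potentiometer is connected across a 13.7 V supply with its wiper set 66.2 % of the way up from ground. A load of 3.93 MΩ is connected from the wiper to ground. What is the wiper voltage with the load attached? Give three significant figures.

V ≈ 8.87 V

The wiper splits the pot into (1−α)R = 131.8 kΩ above and αR = 258.2 kΩ below.
Lower section ‖ load = 242.3 kΩ.
V_wiper = 13.7 × 242.3/(131.8 + 242.3) = 8.87 V.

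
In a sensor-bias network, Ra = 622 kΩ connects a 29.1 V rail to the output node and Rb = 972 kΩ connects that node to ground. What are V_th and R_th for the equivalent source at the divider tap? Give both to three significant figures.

V_th is the open-circuit tap voltage: 29.1 × 972/(622 + 972) = 17.7 V.
With the supply zeroed, Ra and Rb appear in parallel from the tap: R_th = Ra‖Rb = (622 × 972)/1594 = 379 kΩ.

V_th = 17.7 V, R_th = 379 kΩ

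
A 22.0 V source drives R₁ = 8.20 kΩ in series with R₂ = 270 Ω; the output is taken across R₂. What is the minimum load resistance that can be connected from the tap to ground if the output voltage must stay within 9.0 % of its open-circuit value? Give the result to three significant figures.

R_L(min) ≈ 2.64 kΩ

Output resistance R_th = R₁‖R₂ = (8200 × 270)/8470 = 261.4 Ω.
The fractional drop is R_th/(R_th + R_L); requiring this ≤ 0.0900 gives R_L ≥ R_th(1/0.0900 − 1) = 261.4 × 10.11 = 2.64 kΩ.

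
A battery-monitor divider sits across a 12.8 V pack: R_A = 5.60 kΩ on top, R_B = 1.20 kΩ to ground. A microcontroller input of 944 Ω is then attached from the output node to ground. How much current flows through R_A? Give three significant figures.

R_B‖R_L = 528.4 Ω, so the source sees R_A + R_B‖R_L = 6128 Ω.
I = 12.8 V / 6128 Ω = 2.09 mA.

I ≈ 2.09 mA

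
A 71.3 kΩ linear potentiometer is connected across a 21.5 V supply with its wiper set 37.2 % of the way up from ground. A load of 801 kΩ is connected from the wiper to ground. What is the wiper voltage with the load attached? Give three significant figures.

The wiper splits the pot into (1−α)R = 44.78 kΩ above and αR = 26.52 kΩ below.
Lower section ‖ load = 25.67 kΩ.
V_wiper = 21.5 × 25.67/(44.78 + 25.67) = 7.84 V.

V ≈ 7.84 V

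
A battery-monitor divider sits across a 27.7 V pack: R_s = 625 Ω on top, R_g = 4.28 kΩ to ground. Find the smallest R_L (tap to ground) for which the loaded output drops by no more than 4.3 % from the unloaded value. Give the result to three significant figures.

R_L(min) ≈ 12.1 kΩ

Output resistance R_th = R_s‖R_g = (625 × 4280)/4905 = 545.4 Ω.
The fractional drop is R_th/(R_th + R_L); requiring this ≤ 0.0430 gives R_L ≥ R_th(1/0.0430 − 1) = 545.4 × 22.26 = 12.1 kΩ.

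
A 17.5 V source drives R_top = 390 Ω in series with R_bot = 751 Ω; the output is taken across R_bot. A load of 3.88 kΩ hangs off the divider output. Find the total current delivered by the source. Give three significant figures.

I ≈ 17.2 mA

R_bot‖R_L = 629.2 Ω, so the source sees R_top + R_bot‖R_L = 1019 Ω.
I = 17.5 V / 1019 Ω = 17.2 mA.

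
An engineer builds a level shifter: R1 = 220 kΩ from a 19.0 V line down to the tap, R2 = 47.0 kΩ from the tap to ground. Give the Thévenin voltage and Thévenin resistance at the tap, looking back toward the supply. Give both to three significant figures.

V_th = 3.34 V, R_th = 38.7 kΩ

V_th is the open-circuit tap voltage: 19.0 × 47.0/(220 + 47.0) = 3.34 V.
With the supply zeroed, R1 and R2 appear in parallel from the tap: R_th = R1‖R2 = (220 × 47.0)/267.0 = 38.7 kΩ.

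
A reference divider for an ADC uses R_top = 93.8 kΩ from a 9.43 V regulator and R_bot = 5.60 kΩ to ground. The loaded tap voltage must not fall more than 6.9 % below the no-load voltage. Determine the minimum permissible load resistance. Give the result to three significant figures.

R_L(min) ≈ 71.3 kΩ

Output resistance R_th = R_top‖R_bot = (93.8 × 5.60)/99.40 = 5.285 kΩ.
The fractional drop is R_th/(R_th + R_L); requiring this ≤ 0.0690 gives R_L ≥ R_th(1/0.0690 − 1) = 5.285 × 13.49 = 71.3 kΩ.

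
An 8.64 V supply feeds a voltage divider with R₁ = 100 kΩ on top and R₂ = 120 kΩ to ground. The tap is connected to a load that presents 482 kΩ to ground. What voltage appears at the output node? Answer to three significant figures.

The load sits in parallel with R₂: R₂‖R_L = (120 × 482) / (120 + 482) = 96.08 kΩ.
V_out = 8.64 × 96.08 / (100 + 96.08) = 8.64 × 96.08/196.1 = 4.23 V.

V_out ≈ 4.23 V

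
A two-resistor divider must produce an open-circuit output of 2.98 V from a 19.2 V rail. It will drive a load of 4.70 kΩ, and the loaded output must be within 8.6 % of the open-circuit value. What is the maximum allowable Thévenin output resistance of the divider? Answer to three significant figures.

R_th ≤ 442 Ω

Loading drop = R_th/(R_th + R_L) ≤ 0.0860, so R_th ≤ R_L · ε/(1−ε) = 4.70 kΩ × 0.0860/0.9140 = 442 Ω.
(Any R1, R2 with R2/(R1+R2) = 0.155 and R1‖R2 ≤ 442 Ω will meet the spec.)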